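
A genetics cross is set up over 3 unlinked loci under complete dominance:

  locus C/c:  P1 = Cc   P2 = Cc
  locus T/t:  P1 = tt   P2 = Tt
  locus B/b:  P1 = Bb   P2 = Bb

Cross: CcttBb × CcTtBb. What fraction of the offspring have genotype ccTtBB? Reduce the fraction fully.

CcttBb gametes: CtB×2, Ctb×2, ctB×2, ctb×2
CcTtBb gametes: CTB×1, CTb×1, CtB×1, Ctb×1, cTB×1, cTb×1, ctB×1, ctb×1
CcttBb×CcTtBb grid (8·8=64): CCTtBB=2 CCTtBb=4 CCTtbb=2 CCttBB=2 CCttBb=4 CCttbb=2 CcTtBB=4 CcTtBb=8 CcTtbb=4 CcttBB=4 CcttBb=8 Ccttbb=4 ccTtBB=2 ccTtBb=4 ccTtbb=2 ccttBB=2 ccttBb=4 ccttbb=2
ccTtBB hits 2/64; gcd=2; 2÷2/64÷2 = 1/32

P(ccTtBB) = 1/32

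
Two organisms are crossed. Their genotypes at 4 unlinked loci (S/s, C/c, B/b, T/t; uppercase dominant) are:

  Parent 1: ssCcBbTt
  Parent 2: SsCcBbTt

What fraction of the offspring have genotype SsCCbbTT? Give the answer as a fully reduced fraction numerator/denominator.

ssCcBbTt gametes: sCBT×2, sCBt×2, sCbT×2, sCbt×2, scBT×2, scBt×2, scbT×2, scbt×2
SsCcBbTt gametes: SCBT×1, SCBt×1, SCbT×1, SCbt×1, ScBT×1, ScBt×1, ScbT×1, Scbt×1, sCBT×1, sCBt×1, sCbT×1, sCbt×1, scBT×1, scBt×1, scbT×1, scbt×1
ssCcBbTt×SsCcBbTt grid (16·16=256): SsCCBBTT=2 SsCCBBTt=4 SsCCBBtt=2 SsCCBbTT=4 SsCCBbTt=8 SsCCBbtt=4 SsCCbbTT=2 SsCCbbTt=4 SsCCbbtt=2 SsCcBBTT=4 SsCcBBTt=8 SsCcBBtt=4 SsCcBbTT=8 SsCcBbTt=16 SsCcBbtt=8 SsCcbbTT=4 SsCcbbTt=8 SsCcbbtt=4 SsccBBTT=2 SsccBBTt=4 SsccBBtt=2 SsccBbTT=4 SsccBbTt=8 SsccBbtt=4 SsccbbTT=2 SsccbbTt=4 Ssccbbtt=2 ssCCBBTT=2 ssCCBBTt=4 ssCCBBtt=2 ssCCBbTT=4 ssCCBbTt=8 ssCCBbtt=4 ssCCbbTT=2 ssCCbbTt=4 ssCCbbtt=2 ssCcBBTT=4 ssCcBBTt=8 ssCcBBtt=4 ssCcBbTT=8 ssCcBbTt=16 ssCcBbtt=8 ssCcbbTT=4 ssCcbbTt=8 ssCcbbtt=4 ssccBBTT=2 ssccBBTt=4 ssccBBtt=2 ssccBbTT=4 ssccBbTt=8 ssccBbtt=4 ssccbbTT=2 ssccbbTt=4 ssccbbtt=2
SsCCbbTT hits 2/256; gcd=2; 2÷2/256÷2 = 1/128

P(SsCCbbTT) = 1/128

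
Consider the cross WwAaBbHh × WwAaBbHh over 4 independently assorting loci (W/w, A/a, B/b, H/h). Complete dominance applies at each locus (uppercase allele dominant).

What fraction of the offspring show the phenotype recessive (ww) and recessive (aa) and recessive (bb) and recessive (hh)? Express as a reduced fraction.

P(ww aa bb hh) = 1/256

WwAaBbHh gametes: WABH×1, WABh×1, WAbH×1, WAbh×1, WaBH×1, WaBh×1, WabH×1, Wabh×1, wABH×1, wABh×1, wAbH×1, wAbh×1, waBH×1, waBh×1, wabH×1, wabh×1
WwAaBbHh gametes: WABH×1, WABh×1, WAbH×1, WAbh×1, WaBH×1, WaBh×1, WabH×1, Wabh×1, wABH×1, wABh×1, wAbH×1, wAbh×1, waBH×1, waBh×1, wabH×1, wabh×1
WwAaBbHh×WwAaBbHh grid (16·16=256): WWAABBHH=1 WWAABBHh=2 WWAABBhh=1 WWAABbHH=2 WWAABbHh=4 WWAABbhh=2 WWAAbbHH=1 WWAAbbHh=2 WWAAbbhh=1 WWAaBBHH=2 WWAaBBHh=4 WWAaBBhh=2 WWAaBbHH=4 WWAaBbHh=8 WWAaBbhh=4 WWAabbHH=2 WWAabbHh=4 WWAabbhh=2 WWaaBBHH=1 WWaaBBHh=2 WWaaBBhh=1 WWaaBbHH=2 WWaaBbHh=4 WWaaBbhh=2 WWaabbHH=1 WWaabbHh=2 WWaabbhh=1 WwAABBHH=2 WwAABBHh=4 WwAABBhh=2 WwAABbHH=4 WwAABbHh=8 WwAABbhh=4 WwAAbbHH=2 WwAAbbHh=4 WwAAbbhh=2 WwAaBBHH=4 WwAaBBHh=8 WwAaBBhh=4 WwAaBbHH=8 WwAaBbHh=16 WwAaBbhh=8 WwAabbHH=4 WwAabbHh=8 WwAabbhh=4 WwaaBBHH=2 WwaaBBHh=4 WwaaBBhh=2 WwaaBbHH=4 WwaaBbHh=8 WwaaBbhh=4 WwaabbHH=2 WwaabbHh=4 Wwaabbhh=2 wwAABBHH=1 wwAABBHh=2 wwAABBhh=1 wwAABbHH=2 wwAABbHh=4 wwAABbhh=2 wwAAbbHH=1 wwAAbbHh=2 wwAAbbhh=1 wwAaBBHH=2 wwAaBBHh=4 wwAaBBhh=2 wwAaBbHH=4 wwAaBbHh=8 wwAaBbhh=4 wwAabbHH=2 wwAabbHh=4 wwAabbhh=2 wwaaBBHH=1 wwaaBBHh=2 wwaaBBhh=1 wwaaBbHH=2 wwaaBbHh=4 wwaaBbhh=2 wwaabbHH=1 wwaabbHh=2 wwaabbhh=1
ww aa bb hh hits 1/256; gcd=1; 1÷1/256÷1 = 1/256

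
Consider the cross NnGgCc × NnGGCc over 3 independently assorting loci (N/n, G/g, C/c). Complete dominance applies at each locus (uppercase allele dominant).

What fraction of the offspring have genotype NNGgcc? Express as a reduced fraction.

P(NNGgcc) = 1/32

NnGgCc gametes: NGC×1, NGc×1, NgC×1, Ngc×1, nGC×1, nGc×1, ngC×1, ngc×1
NnGGCc gametes: NGC×2, NGc×2, nGC×2, nGc×2
NnGgCc×NnGGCc grid (8·8=64): NNGGCC=2 NNGGCc=4 NNGGcc=2 NNGgCC=2 NNGgCc=4 NNGgcc=2 NnGGCC=4 NnGGCc=8 NnGGcc=4 NnGgCC=4 NnGgCc=8 NnGgcc=4 nnGGCC=2 nnGGCc=4 nnGGcc=2 nnGgCC=2 nnGgCc=4 nnGgcc=2
NNGgcc hits 2/64; gcd=2; 2÷2/64÷2 = 1/32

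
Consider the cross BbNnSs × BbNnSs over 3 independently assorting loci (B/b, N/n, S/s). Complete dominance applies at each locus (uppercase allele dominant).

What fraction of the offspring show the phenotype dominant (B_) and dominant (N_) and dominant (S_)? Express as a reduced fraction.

P(B_ N_ S_) = 27/64

BbNnSs gametes: BNS×1, BNs×1, BnS×1, Bns×1, bNS×1, bNs×1, bnS×1, bns×1
BbNnSs gametes: BNS×1, BNs×1, BnS×1, Bns×1, bNS×1, bNs×1, bnS×1, bns×1
BbNnSs×BbNnSs grid (8·8=64): BBNNSS=1 BBNNSs=2 BBNNss=1 BBNnSS=2 BBNnSs=4 BBNnss=2 BBnnSS=1 BBnnSs=2 BBnnss=1 BbNNSS=2 BbNNSs=4 BbNNss=2 BbNnSS=4 BbNnSs=8 BbNnss=4 BbnnSS=2 BbnnSs=4 Bbnnss=2 bbNNSS=1 bbNNSs=2 bbNNss=1 bbNnSS=2 bbNnSs=4 bbNnss=2 bbnnSS=1 bbnnSs=2 bbnnss=1
B_ N_ S_ hits 27/64; gcd=1; 27÷1/64÷1 = 27/64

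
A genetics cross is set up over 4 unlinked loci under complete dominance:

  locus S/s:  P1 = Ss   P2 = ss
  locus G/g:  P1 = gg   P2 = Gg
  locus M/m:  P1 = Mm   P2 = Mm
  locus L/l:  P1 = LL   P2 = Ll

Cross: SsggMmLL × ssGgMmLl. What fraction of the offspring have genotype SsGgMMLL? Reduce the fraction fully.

P(SsGgMMLL) = 1/32

SsggMmLL gametes: SgML×4, SgmL×4, sgML×4, sgmL×4
ssGgMmLl gametes: sGML×2, sGMl×2, sGmL×2, sGml×2, sgML×2, sgMl×2, sgmL×2, sgml×2
SsggMmLL×ssGgMmLl grid (16·16=256): SsGgMMLL=8 SsGgMMLl=8 SsGgMmLL=16 SsGgMmLl=16 SsGgmmLL=8 SsGgmmLl=8 SsggMMLL=8 SsggMMLl=8 SsggMmLL=16 SsggMmLl=16 SsggmmLL=8 SsggmmLl=8 ssGgMMLL=8 ssGgMMLl=8 ssGgMmLL=16 ssGgMmLl=16 ssGgmmLL=8 ssGgmmLl=8 ssggMMLL=8 ssggMMLl=8 ssggMmLL=16 ssggMmLl=16 ssggmmLL=8 ssggmmLl=8
SsGgMMLL hits 8/256; gcd=8; 8÷8/256÷8 = 1/32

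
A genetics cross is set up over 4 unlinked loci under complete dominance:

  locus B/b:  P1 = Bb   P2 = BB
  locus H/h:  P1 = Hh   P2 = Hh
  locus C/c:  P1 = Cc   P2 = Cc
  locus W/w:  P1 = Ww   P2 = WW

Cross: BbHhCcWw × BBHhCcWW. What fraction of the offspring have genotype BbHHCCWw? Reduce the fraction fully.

BbHhCcWw gametes: BHCW×1, BHCw×1, BHcW×1, BHcw×1, BhCW×1, BhCw×1, BhcW×1, Bhcw×1, bHCW×1, bHCw×1, bHcW×1, bHcw×1, bhCW×1, bhCw×1, bhcW×1, bhcw×1
BBHhCcWW gametes: BHCW×4, BHcW×4, BhCW×4, BhcW×4
BbHhCcWw×BBHhCcWW grid (16·16=256): BBHHCCWW=4 BBHHCCWw=4 BBHHCcWW=8 BBHHCcWw=8 BBHHccWW=4 BBHHccWw=4 BBHhCCWW=8 BBHhCCWw=8 BBHhCcWW=16 BBHhCcWw=16 BBHhccWW=8 BBHhccWw=8 BBhhCCWW=4 BBhhCCWw=4 BBhhCcWW=8 BBhhCcWw=8 BBhhccWW=4 BBhhccWw=4 BbHHCCWW=4 BbHHCCWw=4 BbHHCcWW=8 BbHHCcWw=8 BbHHccWW=4 BbHHccWw=4 BbHhCCWW=8 BbHhCCWw=8 BbHhCcWW=16 BbHhCcWw=16 BbHhccWW=8 BbHhccWw=8 BbhhCCWW=4 BbhhCCWw=4 BbhhCcWW=8 BbhhCcWw=8 BbhhccWW=4 BbhhccWw=4
BbHHCCWw hits 4/256; gcd=4; 4÷4/256÷4 = 1/64

P(BbHHCCWw) = 1/64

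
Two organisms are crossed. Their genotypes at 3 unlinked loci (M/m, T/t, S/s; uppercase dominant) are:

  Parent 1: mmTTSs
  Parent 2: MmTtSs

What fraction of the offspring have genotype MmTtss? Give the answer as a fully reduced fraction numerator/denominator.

P(MmTtss) = 1/16

mmTTSs gametes: mTS×4, mTs×4
MmTtSs gametes: MTS×1, MTs×1, MtS×1, Mts×1, mTS×1, mTs×1, mtS×1, mts×1
mmTTSs×MmTtSs grid (8·8=64): MmTTSS=4 MmTTSs=8 MmTTss=4 MmTtSS=4 MmTtSs=8 MmTtss=4 mmTTSS=4 mmTTSs=8 mmTTss=4 mmTtSS=4 mmTtSs=8 mmTtss=4
MmTtss hits 4/64; gcd=4; 4÷4/64÷4 = 1/16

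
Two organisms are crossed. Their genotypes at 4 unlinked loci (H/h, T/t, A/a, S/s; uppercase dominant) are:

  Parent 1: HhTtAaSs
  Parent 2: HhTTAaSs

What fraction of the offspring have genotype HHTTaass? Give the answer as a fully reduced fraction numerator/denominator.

P(HHTTaass) = 1/128

HhTtAaSs gametes: HTAS×1, HTAs×1, HTaS×1, HTas×1, HtAS×1, HtAs×1, HtaS×1, Htas×1, hTAS×1, hTAs×1, hTaS×1, hTas×1, htAS×1, htAs×1, htaS×1, htas×1
HhTTAaSs gametes: HTAS×2, HTAs×2, HTaS×2, HTas×2, hTAS×2, hTAs×2, hTaS×2, hTas×2
HhTtAaSs×HhTTAaSs grid (16·16=256): HHTTAASS=2 HHTTAASs=4 HHTTAAss=2 HHTTAaSS=4 HHTTAaSs=8 HHTTAass=4 HHTTaaSS=2 HHTTaaSs=4 HHTTaass=2 HHTtAASS=2 HHTtAASs=4 HHTtAAss=2 HHTtAaSS=4 HHTtAaSs=8 HHTtAass=4 HHTtaaSS=2 HHTtaaSs=4 HHTtaass=2 HhTTAASS=4 HhTTAASs=8 HhTTAAss=4 HhTTAaSS=8 HhTTAaSs=16 HhTTAass=8 HhTTaaSS=4 HhTTaaSs=8 HhTTaass=4 HhTtAASS=4 HhTtAASs=8 HhTtAAss=4 HhTtAaSS=8 HhTtAaSs=16 HhTtAass=8 HhTtaaSS=4 HhTtaaSs=8 HhTtaass=4 hhTTAASS=2 hhTTAASs=4 hhTTAAss=2 hhTTAaSS=4 hhTTAaSs=8 hhTTAass=4 hhTTaaSS=2 hhTTaaSs=4 hhTTaass=2 hhTtAASS=2 hhTtAASs=4 hhTtAAss=2 hhTtAaSS=4 hhTtAaSs=8 hhTtAass=4 hhTtaaSS=2 hhTtaaSs=4 hhTtaass=2
HHTTaass hits 2/256; gcd=2; 2÷2/256÷2 = 1/128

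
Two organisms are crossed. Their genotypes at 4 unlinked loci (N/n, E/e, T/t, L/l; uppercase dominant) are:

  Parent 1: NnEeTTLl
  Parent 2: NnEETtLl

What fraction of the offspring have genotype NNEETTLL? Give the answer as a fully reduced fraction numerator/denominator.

P(NNEETTLL) = 1/64

NnEeTTLl gametes: NETL×2, NETl×2, NeTL×2, NeTl×2, nETL×2, nETl×2, neTL×2, neTl×2
NnEETtLl gametes: NETL×2, NETl×2, NEtL×2, NEtl×2, nETL×2, nETl×2, nEtL×2, nEtl×2
NnEeTTLl×NnEETtLl grid (16·16=256): NNEETTLL=4 NNEETTLl=8 NNEETTll=4 NNEETtLL=4 NNEETtLl=8 NNEETtll=4 NNEeTTLL=4 NNEeTTLl=8 NNEeTTll=4 NNEeTtLL=4 NNEeTtLl=8 NNEeTtll=4 NnEETTLL=8 NnEETTLl=16 NnEETTll=8 NnEETtLL=8 NnEETtLl=16 NnEETtll=8 NnEeTTLL=8 NnEeTTLl=16 NnEeTTll=8 NnEeTtLL=8 NnEeTtLl=16 NnEeTtll=8 nnEETTLL=4 nnEETTLl=8 nnEETTll=4 nnEETtLL=4 nnEETtLl=8 nnEETtll=4 nnEeTTLL=4 nnEeTTLl=8 nnEeTTll=4 nnEeTtLL=4 nnEeTtLl=8 nnEeTtll=4
NNEETTLL hits 4/256; gcd=4; 4÷4/256÷4 = 1/64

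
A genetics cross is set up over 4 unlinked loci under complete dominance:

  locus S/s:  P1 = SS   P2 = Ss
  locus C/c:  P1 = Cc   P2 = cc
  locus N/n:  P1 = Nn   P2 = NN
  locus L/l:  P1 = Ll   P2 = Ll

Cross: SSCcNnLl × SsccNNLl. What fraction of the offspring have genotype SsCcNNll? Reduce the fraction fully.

SSCcNnLl gametes: SCNL×2, SCNl×2, SCnL×2, SCnl×2, ScNL×2, ScNl×2, ScnL×2, Scnl×2
SsccNNLl gametes: ScNL×4, ScNl×4, scNL×4, scNl×4
SSCcNnLl×SsccNNLl grid (16·16=256): SSCcNNLL=8 SSCcNNLl=16 SSCcNNll=8 SSCcNnLL=8 SSCcNnLl=16 SSCcNnll=8 SSccNNLL=8 SSccNNLl=16 SSccNNll=8 SSccNnLL=8 SSccNnLl=16 SSccNnll=8 SsCcNNLL=8 SsCcNNLl=16 SsCcNNll=8 SsCcNnLL=8 SsCcNnLl=16 SsCcNnll=8 SsccNNLL=8 SsccNNLl=16 SsccNNll=8 SsccNnLL=8 SsccNnLl=16 SsccNnll=8
SsCcNNll hits 8/256; gcd=8; 8÷8/256÷8 = 1/32

P(SsCcNNll) = 1/32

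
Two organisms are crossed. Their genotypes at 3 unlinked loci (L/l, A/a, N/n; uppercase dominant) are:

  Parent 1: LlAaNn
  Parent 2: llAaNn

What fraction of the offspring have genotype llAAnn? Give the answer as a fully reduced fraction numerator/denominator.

P(llAAnn) = 1/32

LlAaNn gametes: LAN×1, LAn×1, LaN×1, Lan×1, lAN×1, lAn×1, laN×1, lan×1
llAaNn gametes: lAN×2, lAn×2, laN×2, lan×2
LlAaNn×llAaNn grid (8·8=64): LlAANN=2 LlAANn=4 LlAAnn=2 LlAaNN=4 LlAaNn=8 LlAann=4 LlaaNN=2 LlaaNn=4 Llaann=2 llAANN=2 llAANn=4 llAAnn=2 llAaNN=4 llAaNn=8 llAann=4 llaaNN=2 llaaNn=4 llaann=2
llAAnn hits 2/64; gcd=2; 2÷2/64÷2 = 1/32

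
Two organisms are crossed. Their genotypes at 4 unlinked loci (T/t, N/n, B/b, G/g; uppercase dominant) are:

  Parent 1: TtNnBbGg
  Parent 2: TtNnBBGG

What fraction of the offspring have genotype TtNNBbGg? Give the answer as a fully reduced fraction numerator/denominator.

P(TtNNBbGg) = 1/32

TtNnBbGg gametes: TNBG×1, TNBg×1, TNbG×1, TNbg×1, TnBG×1, TnBg×1, TnbG×1, Tnbg×1, tNBG×1, tNBg×1, tNbG×1, tNbg×1, tnBG×1, tnBg×1, tnbG×1, tnbg×1
TtNnBBGG gametes: TNBG×4, TnBG×4, tNBG×4, tnBG×4
TtNnBbGg×TtNnBBGG grid (16·16=256): TTNNBBGG=4 TTNNBBGg=4 TTNNBbGG=4 TTNNBbGg=4 TTNnBBGG=8 TTNnBBGg=8 TTNnBbGG=8 TTNnBbGg=8 TTnnBBGG=4 TTnnBBGg=4 TTnnBbGG=4 TTnnBbGg=4 TtNNBBGG=8 TtNNBBGg=8 TtNNBbGG=8 TtNNBbGg=8 TtNnBBGG=16 TtNnBBGg=16 TtNnBbGG=16 TtNnBbGg=16 TtnnBBGG=8 TtnnBBGg=8 TtnnBbGG=8 TtnnBbGg=8 ttNNBBGG=4 ttNNBBGg=4 ttNNBbGG=4 ttNNBbGg=4 ttNnBBGG=8 ttNnBBGg=8 ttNnBbGG=8 ttNnBbGg=8 ttnnBBGG=4 ttnnBBGg=4 ttnnBbGG=4 ttnnBbGg=4
TtNNBbGg hits 8/256; gcd=8; 8÷8/256÷8 = 1/32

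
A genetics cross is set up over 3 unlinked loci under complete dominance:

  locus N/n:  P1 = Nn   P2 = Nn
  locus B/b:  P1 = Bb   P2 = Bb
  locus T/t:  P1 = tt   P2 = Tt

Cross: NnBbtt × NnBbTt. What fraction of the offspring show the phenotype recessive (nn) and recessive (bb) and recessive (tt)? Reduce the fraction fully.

NnBbtt gametes: NBt×2, Nbt×2, nBt×2, nbt×2
NnBbTt gametes: NBT×1, NBt×1, NbT×1, Nbt×1, nBT×1, nBt×1, nbT×1, nbt×1
NnBbtt×NnBbTt grid (8·8=64): NNBBTt=2 NNBBtt=2 NNBbTt=4 NNBbtt=4 NNbbTt=2 NNbbtt=2 NnBBTt=4 NnBBtt=4 NnBbTt=8 NnBbtt=8 NnbbTt=4 Nnbbtt=4 nnBBTt=2 nnBBtt=2 nnBbTt=4 nnBbtt=4 nnbbTt=2 nnbbtt=2
nn bb tt hits 2/64; gcd=2; 2÷2/64÷2 = 1/32

P(nn bb tt) = 1/32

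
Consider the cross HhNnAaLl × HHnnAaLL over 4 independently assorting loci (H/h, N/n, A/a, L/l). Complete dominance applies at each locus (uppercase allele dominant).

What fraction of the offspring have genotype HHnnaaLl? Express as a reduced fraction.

HhNnAaLl gametes: HNAL×1, HNAl×1, HNaL×1, HNal×1, HnAL×1, HnAl×1, HnaL×1, Hnal×1, hNAL×1, hNAl×1, hNaL×1, hNal×1, hnAL×1, hnAl×1, hnaL×1, hnal×1
HHnnAaLL gametes: HnAL×8, HnaL×8
HhNnAaLl×HHnnAaLL grid (16·16=256): HHNnAALL=8 HHNnAALl=8 HHNnAaLL=16 HHNnAaLl=16 HHNnaaLL=8 HHNnaaLl=8 HHnnAALL=8 HHnnAALl=8 HHnnAaLL=16 HHnnAaLl=16 HHnnaaLL=8 HHnnaaLl=8 HhNnAALL=8 HhNnAALl=8 HhNnAaLL=16 HhNnAaLl=16 HhNnaaLL=8 HhNnaaLl=8 HhnnAALL=8 HhnnAALl=8 HhnnAaLL=16 HhnnAaLl=16 HhnnaaLL=8 HhnnaaLl=8
HHnnaaLl hits 8/256; gcd=8; 8÷8/256÷8 = 1/32

P(HHnnaaLl) = 1/32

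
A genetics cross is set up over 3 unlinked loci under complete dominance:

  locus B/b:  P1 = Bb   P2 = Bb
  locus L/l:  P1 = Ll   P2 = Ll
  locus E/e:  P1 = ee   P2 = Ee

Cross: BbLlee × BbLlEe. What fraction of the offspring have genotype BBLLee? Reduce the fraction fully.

P(BBLLee) = 1/32

BbLlee gametes: BLe×2, Ble×2, bLe×2, ble×2
BbLlEe gametes: BLE×1, BLe×1, BlE×1, Ble×1, bLE×1, bLe×1, blE×1, ble×1
BbLlee×BbLlEe grid (8·8=64): BBLLEe=2 BBLLee=2 BBLlEe=4 BBLlee=4 BBllEe=2 BBllee=2 BbLLEe=4 BbLLee=4 BbLlEe=8 BbLlee=8 BbllEe=4 Bbllee=4 bbLLEe=2 bbLLee=2 bbLlEe=4 bbLlee=4 bbllEe=2 bbllee=2
BBLLee hits 2/64; gcd=2; 2÷2/64÷2 = 1/32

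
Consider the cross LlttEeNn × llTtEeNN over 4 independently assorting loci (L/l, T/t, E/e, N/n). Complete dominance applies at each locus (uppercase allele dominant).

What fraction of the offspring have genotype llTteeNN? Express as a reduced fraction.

LlttEeNn gametes: LtEN×2, LtEn×2, LteN×2, Lten×2, ltEN×2, ltEn×2, lteN×2, lten×2
llTtEeNN gametes: lTEN×4, lTeN×4, ltEN×4, lteN×4
LlttEeNn×llTtEeNN grid (16·16=256): LlTtEENN=8 LlTtEENn=8 LlTtEeNN=16 LlTtEeNn=16 LlTteeNN=8 LlTteeNn=8 LlttEENN=8 LlttEENn=8 LlttEeNN=16 LlttEeNn=16 LltteeNN=8 LltteeNn=8 llTtEENN=8 llTtEENn=8 llTtEeNN=16 llTtEeNn=16 llTteeNN=8 llTteeNn=8 llttEENN=8 llttEENn=8 llttEeNN=16 llttEeNn=16 lltteeNN=8 lltteeNn=8
llTteeNN hits 8/256; gcd=8; 8÷8/256÷8 = 1/32

P(llTteeNN) = 1/32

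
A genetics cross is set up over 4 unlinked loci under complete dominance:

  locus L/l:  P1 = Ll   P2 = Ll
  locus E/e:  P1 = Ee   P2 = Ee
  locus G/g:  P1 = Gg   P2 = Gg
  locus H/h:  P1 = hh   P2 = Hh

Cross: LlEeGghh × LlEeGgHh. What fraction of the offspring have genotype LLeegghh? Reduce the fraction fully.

LlEeGghh gametes: LEGh×2, LEgh×2, LeGh×2, Legh×2, lEGh×2, lEgh×2, leGh×2, legh×2
LlEeGgHh gametes: LEGH×1, LEGh×1, LEgH×1, LEgh×1, LeGH×1, LeGh×1, LegH×1, Legh×1, lEGH×1, lEGh×1, lEgH×1, lEgh×1, leGH×1, leGh×1, legH×1, legh×1
LlEeGghh×LlEeGgHh grid (16·16=256): LLEEGGHh=2 LLEEGGhh=2 LLEEGgHh=4 LLEEGghh=4 LLEEggHh=2 LLEEgghh=2 LLEeGGHh=4 LLEeGGhh=4 LLEeGgHh=8 LLEeGghh=8 LLEeggHh=4 LLEegghh=4 LLeeGGHh=2 LLeeGGhh=2 LLeeGgHh=4 LLeeGghh=4 LLeeggHh=2 LLeegghh=2 LlEEGGHh=4 LlEEGGhh=4 LlEEGgHh=8 LlEEGghh=8 LlEEggHh=4 LlEEgghh=4 LlEeGGHh=8 LlEeGGhh=8 LlEeGgHh=16 LlEeGghh=16 LlEeggHh=8 LlEegghh=8 LleeGGHh=4 LleeGGhh=4 LleeGgHh=8 LleeGghh=8 LleeggHh=4 Lleegghh=4 llEEGGHh=2 llEEGGhh=2 llEEGgHh=4 llEEGghh=4 llEEggHh=2 llEEgghh=2 llEeGGHh=4 llEeGGhh=4 llEeGgHh=8 llEeGghh=8 llEeggHh=4 llEegghh=4 lleeGGHh=2 lleeGGhh=2 lleeGgHh=4 lleeGghh=4 lleeggHh=2 lleegghh=2
LLeegghh hits 2/256; gcd=2; 2÷2/256÷2 = 1/128

P(LLeegghh) = 1/128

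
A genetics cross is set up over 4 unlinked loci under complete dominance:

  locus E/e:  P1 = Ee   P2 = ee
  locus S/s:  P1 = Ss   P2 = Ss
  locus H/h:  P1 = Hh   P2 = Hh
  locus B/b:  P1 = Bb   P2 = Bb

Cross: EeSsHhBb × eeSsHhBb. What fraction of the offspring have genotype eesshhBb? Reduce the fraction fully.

EeSsHhBb gametes: ESHB×1, ESHb×1, EShB×1, EShb×1, EsHB×1, EsHb×1, EshB×1, Eshb×1, eSHB×1, eSHb×1, eShB×1, eShb×1, esHB×1, esHb×1, eshB×1, eshb×1
eeSsHhBb gametes: eSHB×2, eSHb×2, eShB×2, eShb×2, esHB×2, esHb×2, eshB×2, eshb×2
EeSsHhBb×eeSsHhBb grid (16·16=256): EeSSHHBB=2 EeSSHHBb=4 EeSSHHbb=2 EeSSHhBB=4 EeSSHhBb=8 EeSSHhbb=4 EeSShhBB=2 EeSShhBb=4 EeSShhbb=2 EeSsHHBB=4 EeSsHHBb=8 EeSsHHbb=4 EeSsHhBB=8 EeSsHhBb=16 EeSsHhbb=8 EeSshhBB=4 EeSshhBb=8 EeSshhbb=4 EessHHBB=2 EessHHBb=4 EessHHbb=2 EessHhBB=4 EessHhBb=8 EessHhbb=4 EesshhBB=2 EesshhBb=4 Eesshhbb=2 eeSSHHBB=2 eeSSHHBb=4 eeSSHHbb=2 eeSSHhBB=4 eeSSHhBb=8 eeSSHhbb=4 eeSShhBB=2 eeSShhBb=4 eeSShhbb=2 eeSsHHBB=4 eeSsHHBb=8 eeSsHHbb=4 eeSsHhBB=8 eeSsHhBb=16 eeSsHhbb=8 eeSshhBB=4 eeSshhBb=8 eeSshhbb=4 eessHHBB=2 eessHHBb=4 eessHHbb=2 eessHhBB=4 eessHhBb=8 eessHhbb=4 eesshhBB=2 eesshhBb=4 eesshhbb=2
eesshhBb hits 4/256; gcd=4; 4÷4/256÷4 = 1/64

P(eesshhBb) = 1/64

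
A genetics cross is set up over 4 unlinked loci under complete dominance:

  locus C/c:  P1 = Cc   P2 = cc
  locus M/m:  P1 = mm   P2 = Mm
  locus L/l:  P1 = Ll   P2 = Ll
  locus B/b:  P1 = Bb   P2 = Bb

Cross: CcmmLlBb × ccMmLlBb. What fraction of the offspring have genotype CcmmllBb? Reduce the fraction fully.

CcmmLlBb gametes: CmLB×2, CmLb×2, CmlB×2, Cmlb×2, cmLB×2, cmLb×2, cmlB×2, cmlb×2
ccMmLlBb gametes: cMLB×2, cMLb×2, cMlB×2, cMlb×2, cmLB×2, cmLb×2, cmlB×2, cmlb×2
CcmmLlBb×ccMmLlBb grid (16·16=256): CcMmLLBB=4 CcMmLLBb=8 CcMmLLbb=4 CcMmLlBB=8 CcMmLlBb=16 CcMmLlbb=8 CcMmllBB=4 CcMmllBb=8 CcMmllbb=4 CcmmLLBB=4 CcmmLLBb=8 CcmmLLbb=4 CcmmLlBB=8 CcmmLlBb=16 CcmmLlbb=8 CcmmllBB=4 CcmmllBb=8 Ccmmllbb=4 ccMmLLBB=4 ccMmLLBb=8 ccMmLLbb=4 ccMmLlBB=8 ccMmLlBb=16 ccMmLlbb=8 ccMmllBB=4 ccMmllBb=8 ccMmllbb=4 ccmmLLBB=4 ccmmLLBb=8 ccmmLLbb=4 ccmmLlBB=8 ccmmLlBb=16 ccmmLlbb=8 ccmmllBB=4 ccmmllBb=8 ccmmllbb=4
CcmmllBb hits 8/256; gcd=8; 8÷8/256÷8 = 1/32

P(CcmmllBb) = 1/32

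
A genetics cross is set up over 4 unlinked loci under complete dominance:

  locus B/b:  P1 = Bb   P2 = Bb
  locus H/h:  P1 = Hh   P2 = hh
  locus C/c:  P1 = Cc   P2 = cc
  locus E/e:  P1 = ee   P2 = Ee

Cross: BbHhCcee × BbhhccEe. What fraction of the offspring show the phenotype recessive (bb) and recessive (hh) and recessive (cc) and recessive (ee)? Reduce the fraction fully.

BbHhCcee gametes: BHCe×2, BHce×2, BhCe×2, Bhce×2, bHCe×2, bHce×2, bhCe×2, bhce×2
BbhhccEe gametes: BhcE×4, Bhce×4, bhcE×4, bhce×4
BbHhCcee×BbhhccEe grid (16·16=256): BBHhCcEe=8 BBHhCcee=8 BBHhccEe=8 BBHhccee=8 BBhhCcEe=8 BBhhCcee=8 BBhhccEe=8 BBhhccee=8 BbHhCcEe=16 BbHhCcee=16 BbHhccEe=16 BbHhccee=16 BbhhCcEe=16 BbhhCcee=16 BbhhccEe=16 Bbhhccee=16 bbHhCcEe=8 bbHhCcee=8 bbHhccEe=8 bbHhccee=8 bbhhCcEe=8 bbhhCcee=8 bbhhccEe=8 bbhhccee=8
bb hh cc ee hits 8/256; gcd=8; 8÷8/256÷8 = 1/32

P(bb hh cc ee) = 1/32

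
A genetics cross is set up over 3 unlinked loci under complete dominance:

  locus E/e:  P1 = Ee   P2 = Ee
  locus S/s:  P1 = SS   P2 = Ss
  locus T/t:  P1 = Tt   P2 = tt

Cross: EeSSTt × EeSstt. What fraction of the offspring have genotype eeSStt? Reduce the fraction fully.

P(eeSStt) = 1/16

EeSSTt gametes: EST×2, ESt×2, eST×2, eSt×2
EeSstt gametes: ESt×2, Est×2, eSt×2, est×2
EeSSTt×EeSstt grid (8·8=64): EESSTt=4 EESStt=4 EESsTt=4 EESstt=4 EeSSTt=8 EeSStt=8 EeSsTt=8 EeSstt=8 eeSSTt=4 eeSStt=4 eeSsTt=4 eeSstt=4
eeSStt hits 4/64; gcd=4; 4÷4/64÷4 = 1/16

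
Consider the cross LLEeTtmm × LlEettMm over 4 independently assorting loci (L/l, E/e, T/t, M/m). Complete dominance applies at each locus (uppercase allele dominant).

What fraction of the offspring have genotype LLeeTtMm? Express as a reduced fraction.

P(LLeeTtMm) = 1/32

LLEeTtmm gametes: LETm×4, LEtm×4, LeTm×4, Letm×4
LlEettMm gametes: LEtM×2, LEtm×2, LetM×2, Letm×2, lEtM×2, lEtm×2, letM×2, letm×2
LLEeTtmm×LlEettMm grid (16·16=256): LLEETtMm=8 LLEETtmm=8 LLEEttMm=8 LLEEttmm=8 LLEeTtMm=16 LLEeTtmm=16 LLEettMm=16 LLEettmm=16 LLeeTtMm=8 LLeeTtmm=8 LLeettMm=8 LLeettmm=8 LlEETtMm=8 LlEETtmm=8 LlEEttMm=8 LlEEttmm=8 LlEeTtMm=16 LlEeTtmm=16 LlEettMm=16 LlEettmm=16 LleeTtMm=8 LleeTtmm=8 LleettMm=8 Lleettmm=8
LLeeTtMm hits 8/256; gcd=8; 8÷8/256÷8 = 1/32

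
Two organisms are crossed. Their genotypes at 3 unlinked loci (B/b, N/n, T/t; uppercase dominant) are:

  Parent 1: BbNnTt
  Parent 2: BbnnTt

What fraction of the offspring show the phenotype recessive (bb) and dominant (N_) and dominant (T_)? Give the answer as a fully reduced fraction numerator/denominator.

P(bb N_ T_) = 3/32

BbNnTt gametes: BNT×1, BNt×1, BnT×1, Bnt×1, bNT×1, bNt×1, bnT×1, bnt×1
BbnnTt gametes: BnT×2, Bnt×2, bnT×2, bnt×2
BbNnTt×BbnnTt grid (8·8=64): BBNnTT=2 BBNnTt=4 BBNntt=2 BBnnTT=2 BBnnTt=4 BBnntt=2 BbNnTT=4 BbNnTt=8 BbNntt=4 BbnnTT=4 BbnnTt=8 Bbnntt=4 bbNnTT=2 bbNnTt=4 bbNntt=2 bbnnTT=2 bbnnTt=4 bbnntt=2
bb N_ T_ hits 6/64; gcd=2; 6÷2/64÷2 = 3/32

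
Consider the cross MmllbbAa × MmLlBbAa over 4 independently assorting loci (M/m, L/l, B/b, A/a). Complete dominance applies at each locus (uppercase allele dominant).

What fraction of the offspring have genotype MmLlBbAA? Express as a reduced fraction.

P(MmLlBbAA) = 1/32

MmllbbAa gametes: MlbA×4, Mlba×4, mlbA×4, mlba×4
MmLlBbAa gametes: MLBA×1, MLBa×1, MLbA×1, MLba×1, MlBA×1, MlBa×1, MlbA×1, Mlba×1, mLBA×1, mLBa×1, mLbA×1, mLba×1, mlBA×1, mlBa×1, mlbA×1, mlba×1
MmllbbAa×MmLlBbAa grid (16·16=256): MMLlBbAA=4 MMLlBbAa=8 MMLlBbaa=4 MMLlbbAA=4 MMLlbbAa=8 MMLlbbaa=4 MMllBbAA=4 MMllBbAa=8 MMllBbaa=4 MMllbbAA=4 MMllbbAa=8 MMllbbaa=4 MmLlBbAA=8 MmLlBbAa=16 MmLlBbaa=8 MmLlbbAA=8 MmLlbbAa=16 MmLlbbaa=8 MmllBbAA=8 MmllBbAa=16 MmllBbaa=8 MmllbbAA=8 MmllbbAa=16 Mmllbbaa=8 mmLlBbAA=4 mmLlBbAa=8 mmLlBbaa=4 mmLlbbAA=4 mmLlbbAa=8 mmLlbbaa=4 mmllBbAA=4 mmllBbAa=8 mmllBbaa=4 mmllbbAA=4 mmllbbAa=8 mmllbbaa=4
MmLlBbAA hits 8/256; gcd=8; 8÷8/256÷8 = 1/32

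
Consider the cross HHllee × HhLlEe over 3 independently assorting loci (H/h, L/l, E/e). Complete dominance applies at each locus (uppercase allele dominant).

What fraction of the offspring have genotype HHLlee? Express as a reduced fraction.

P(HHLlee) = 1/8

HHllee gametes: Hle×8
HhLlEe gametes: HLE×1, HLe×1, HlE×1, Hle×1, hLE×1, hLe×1, hlE×1, hle×1
HHllee×HhLlEe grid (8·8=64): HHLlEe=8 HHLlee=8 HHllEe=8 HHllee=8 HhLlEe=8 HhLlee=8 HhllEe=8 Hhllee=8
HHLlee hits 8/64; gcd=8; 8÷8/64÷8 = 1/8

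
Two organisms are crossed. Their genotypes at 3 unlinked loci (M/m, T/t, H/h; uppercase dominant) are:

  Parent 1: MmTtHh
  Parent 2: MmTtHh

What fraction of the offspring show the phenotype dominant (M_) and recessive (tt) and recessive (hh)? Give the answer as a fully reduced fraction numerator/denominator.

MmTtHh gametes: MTH×1, MTh×1, MtH×1, Mth×1, mTH×1, mTh×1, mtH×1, mth×1
MmTtHh gametes: MTH×1, MTh×1, MtH×1, Mth×1, mTH×1, mTh×1, mtH×1, mth×1
MmTtHh×MmTtHh grid (8·8=64): MMTTHH=1 MMTTHh=2 MMTThh=1 MMTtHH=2 MMTtHh=4 MMTthh=2 MMttHH=1 MMttHh=2 MMtthh=1 MmTTHH=2 MmTTHh=4 MmTThh=2 MmTtHH=4 MmTtHh=8 MmTthh=4 MmttHH=2 MmttHh=4 Mmtthh=2 mmTTHH=1 mmTTHh=2 mmTThh=1 mmTtHH=2 mmTtHh=4 mmTthh=2 mmttHH=1 mmttHh=2 mmtthh=1
M_ tt hh hits 3/64; gcd=1; 3÷1/64÷1 = 3/64

P(M_ tt hh) = 3/64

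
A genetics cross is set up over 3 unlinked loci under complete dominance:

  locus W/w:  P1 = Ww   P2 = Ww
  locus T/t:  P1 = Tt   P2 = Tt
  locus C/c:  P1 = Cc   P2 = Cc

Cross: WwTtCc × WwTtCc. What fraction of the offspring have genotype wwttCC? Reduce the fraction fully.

WwTtCc gametes: WTC×1, WTc×1, WtC×1, Wtc×1, wTC×1, wTc×1, wtC×1, wtc×1
WwTtCc gametes: WTC×1, WTc×1, WtC×1, Wtc×1, wTC×1, wTc×1, wtC×1, wtc×1
WwTtCc×WwTtCc grid (8·8=64): WWTTCC=1 WWTTCc=2 WWTTcc=1 WWTtCC=2 WWTtCc=4 WWTtcc=2 WWttCC=1 WWttCc=2 WWttcc=1 WwTTCC=2 WwTTCc=4 WwTTcc=2 WwTtCC=4 WwTtCc=8 WwTtcc=4 WwttCC=2 WwttCc=4 Wwttcc=2 wwTTCC=1 wwTTCc=2 wwTTcc=1 wwTtCC=2 wwTtCc=4 wwTtcc=2 wwttCC=1 wwttCc=2 wwttcc=1
wwttCC hits 1/64; gcd=1; 1÷1/64÷1 = 1/64

P(wwttCC) = 1/64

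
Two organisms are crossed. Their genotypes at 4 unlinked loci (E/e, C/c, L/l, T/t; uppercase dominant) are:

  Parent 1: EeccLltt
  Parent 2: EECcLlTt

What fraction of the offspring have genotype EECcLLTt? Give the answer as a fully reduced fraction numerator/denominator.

P(EECcLLTt) = 1/32

EeccLltt gametes: EcLt×4, Eclt×4, ecLt×4, eclt×4
EECcLlTt gametes: ECLT×2, ECLt×2, EClT×2, EClt×2, EcLT×2, EcLt×2, EclT×2, Eclt×2
EeccLltt×EECcLlTt grid (16·16=256): EECcLLTt=8 EECcLLtt=8 EECcLlTt=16 EECcLltt=16 EECcllTt=8 EECclltt=8 EEccLLTt=8 EEccLLtt=8 EEccLlTt=16 EEccLltt=16 EEccllTt=8 EEcclltt=8 EeCcLLTt=8 EeCcLLtt=8 EeCcLlTt=16 EeCcLltt=16 EeCcllTt=8 EeCclltt=8 EeccLLTt=8 EeccLLtt=8 EeccLlTt=16 EeccLltt=16 EeccllTt=8 Eecclltt=8
EECcLLTt hits 8/256; gcd=8; 8÷8/256÷8 = 1/32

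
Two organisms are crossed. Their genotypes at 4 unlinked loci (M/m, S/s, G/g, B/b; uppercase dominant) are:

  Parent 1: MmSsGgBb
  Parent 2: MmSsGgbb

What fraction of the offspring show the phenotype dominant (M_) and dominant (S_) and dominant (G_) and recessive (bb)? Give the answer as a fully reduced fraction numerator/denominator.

P(M_ S_ G_ bb) = 27/128

MmSsGgBb gametes: MSGB×1, MSGb×1, MSgB×1, MSgb×1, MsGB×1, MsGb×1, MsgB×1, Msgb×1, mSGB×1, mSGb×1, mSgB×1, mSgb×1, msGB×1, msGb×1, msgB×1, msgb×1
MmSsGgbb gametes: MSGb×2, MSgb×2, MsGb×2, Msgb×2, mSGb×2, mSgb×2, msGb×2, msgb×2
MmSsGgBb×MmSsGgbb grid (16·16=256): MMSSGGBb=2 MMSSGGbb=2 MMSSGgBb=4 MMSSGgbb=4 MMSSggBb=2 MMSSggbb=2 MMSsGGBb=4 MMSsGGbb=4 MMSsGgBb=8 MMSsGgbb=8 MMSsggBb=4 MMSsggbb=4 MMssGGBb=2 MMssGGbb=2 MMssGgBb=4 MMssGgbb=4 MMssggBb=2 MMssggbb=2 MmSSGGBb=4 MmSSGGbb=4 MmSSGgBb=8 MmSSGgbb=8 MmSSggBb=4 MmSSggbb=4 MmSsGGBb=8 MmSsGGbb=8 MmSsGgBb=16 MmSsGgbb=16 MmSsggBb=8 MmSsggbb=8 MmssGGBb=4 MmssGGbb=4 MmssGgBb=8 MmssGgbb=8 MmssggBb=4 Mmssggbb=4 mmSSGGBb=2 mmSSGGbb=2 mmSSGgBb=4 mmSSGgbb=4 mmSSggBb=2 mmSSggbb=2 mmSsGGBb=4 mmSsGGbb=4 mmSsGgBb=8 mmSsGgbb=8 mmSsggBb=4 mmSsggbb=4 mmssGGBb=2 mmssGGbb=2 mmssGgBb=4 mmssGgbb=4 mmssggBb=2 mmssggbb=2
M_ S_ G_ bb hits 54/256; gcd=2; 54÷2/256÷2 = 27/128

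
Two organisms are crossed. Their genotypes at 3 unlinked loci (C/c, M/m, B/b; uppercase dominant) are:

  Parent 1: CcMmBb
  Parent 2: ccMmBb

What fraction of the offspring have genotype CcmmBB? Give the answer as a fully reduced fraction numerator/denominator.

CcMmBb gametes: CMB×1, CMb×1, CmB×1, Cmb×1, cMB×1, cMb×1, cmB×1, cmb×1
ccMmBb gametes: cMB×2, cMb×2, cmB×2, cmb×2
CcMmBb×ccMmBb grid (8·8=64): CcMMBB=2 CcMMBb=4 CcMMbb=2 CcMmBB=4 CcMmBb=8 CcMmbb=4 CcmmBB=2 CcmmBb=4 Ccmmbb=2 ccMMBB=2 ccMMBb=4 ccMMbb=2 ccMmBB=4 ccMmBb=8 ccMmbb=4 ccmmBB=2 ccmmBb=4 ccmmbb=2
CcmmBB hits 2/64; gcd=2; 2÷2/64÷2 = 1/32

P(CcmmBB) = 1/32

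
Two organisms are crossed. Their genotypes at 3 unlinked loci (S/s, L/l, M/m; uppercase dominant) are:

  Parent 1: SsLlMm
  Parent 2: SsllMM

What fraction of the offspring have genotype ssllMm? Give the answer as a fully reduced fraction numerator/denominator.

P(ssllMm) = 1/16

SsLlMm gametes: SLM×1, SLm×1, SlM×1, Slm×1, sLM×1, sLm×1, slM×1, slm×1
SsllMM gametes: SlM×4, slM×4
SsLlMm×SsllMM grid (8·8=64): SSLlMM=4 SSLlMm=4 SSllMM=4 SSllMm=4 SsLlMM=8 SsLlMm=8 SsllMM=8 SsllMm=8 ssLlMM=4 ssLlMm=4 ssllMM=4 ssllMm=4
ssllMm hits 4/64; gcd=4; 4÷4/64÷4 = 1/16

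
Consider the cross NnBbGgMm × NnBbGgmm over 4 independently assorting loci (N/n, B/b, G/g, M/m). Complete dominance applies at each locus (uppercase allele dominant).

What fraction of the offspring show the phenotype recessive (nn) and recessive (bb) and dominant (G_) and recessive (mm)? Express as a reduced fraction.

P(nn bb G_ mm) = 3/128

NnBbGgMm gametes: NBGM×1, NBGm×1, NBgM×1, NBgm×1, NbGM×1, NbGm×1, NbgM×1, Nbgm×1, nBGM×1, nBGm×1, nBgM×1, nBgm×1, nbGM×1, nbGm×1, nbgM×1, nbgm×1
NnBbGgmm gametes: NBGm×2, NBgm×2, NbGm×2, Nbgm×2, nBGm×2, nBgm×2, nbGm×2, nbgm×2
NnBbGgMm×NnBbGgmm grid (16·16=256): NNBBGGMm=2 NNBBGGmm=2 NNBBGgMm=4 NNBBGgmm=4 NNBBggMm=2 NNBBggmm=2 NNBbGGMm=4 NNBbGGmm=4 NNBbGgMm=8 NNBbGgmm=8 NNBbggMm=4 NNBbggmm=4 NNbbGGMm=2 NNbbGGmm=2 NNbbGgMm=4 NNbbGgmm=4 NNbbggMm=2 NNbbggmm=2 NnBBGGMm=4 NnBBGGmm=4 NnBBGgMm=8 NnBBGgmm=8 NnBBggMm=4 NnBBggmm=4 NnBbGGMm=8 NnBbGGmm=8 NnBbGgMm=16 NnBbGgmm=16 NnBbggMm=8 NnBbggmm=8 NnbbGGMm=4 NnbbGGmm=4 NnbbGgMm=8 NnbbGgmm=8 NnbbggMm=4 Nnbbggmm=4 nnBBGGMm=2 nnBBGGmm=2 nnBBGgMm=4 nnBBGgmm=4 nnBBggMm=2 nnBBggmm=2 nnBbGGMm=4 nnBbGGmm=4 nnBbGgMm=8 nnBbGgmm=8 nnBbggMm=4 nnBbggmm=4 nnbbGGMm=2 nnbbGGmm=2 nnbbGgMm=4 nnbbGgmm=4 nnbbggMm=2 nnbbggmm=2
nn bb G_ mm hits 6/256; gcd=2; 6÷2/256÷2 = 3/128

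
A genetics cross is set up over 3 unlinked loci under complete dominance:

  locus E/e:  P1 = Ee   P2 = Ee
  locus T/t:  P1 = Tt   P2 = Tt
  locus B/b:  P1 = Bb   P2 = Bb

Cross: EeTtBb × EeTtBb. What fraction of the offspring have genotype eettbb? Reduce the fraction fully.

EeTtBb gametes: ETB×1, ETb×1, EtB×1, Etb×1, eTB×1, eTb×1, etB×1, etb×1
EeTtBb gametes: ETB×1, ETb×1, EtB×1, Etb×1, eTB×1, eTb×1, etB×1, etb×1
EeTtBb×EeTtBb grid (8·8=64): EETTBB=1 EETTBb=2 EETTbb=1 EETtBB=2 EETtBb=4 EETtbb=2 EEttBB=1 EEttBb=2 EEttbb=1 EeTTBB=2 EeTTBb=4 EeTTbb=2 EeTtBB=4 EeTtBb=8 EeTtbb=4 EettBB=2 EettBb=4 Eettbb=2 eeTTBB=1 eeTTBb=2 eeTTbb=1 eeTtBB=2 eeTtBb=4 eeTtbb=2 eettBB=1 eettBb=2 eettbb=1
eettbb hits 1/64; gcd=1; 1÷1/64÷1 = 1/64

P(eettbb) = 1/64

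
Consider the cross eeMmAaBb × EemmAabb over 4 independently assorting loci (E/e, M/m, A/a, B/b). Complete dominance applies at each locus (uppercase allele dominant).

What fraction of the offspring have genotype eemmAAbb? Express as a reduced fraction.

eeMmAaBb gametes: eMAB×2, eMAb×2, eMaB×2, eMab×2, emAB×2, emAb×2, emaB×2, emab×2
EemmAabb gametes: EmAb×4, Emab×4, emAb×4, emab×4
eeMmAaBb×EemmAabb grid (16·16=256): EeMmAABb=8 EeMmAAbb=8 EeMmAaBb=16 EeMmAabb=16 EeMmaaBb=8 EeMmaabb=8 EemmAABb=8 EemmAAbb=8 EemmAaBb=16 EemmAabb=16 EemmaaBb=8 Eemmaabb=8 eeMmAABb=8 eeMmAAbb=8 eeMmAaBb=16 eeMmAabb=16 eeMmaaBb=8 eeMmaabb=8 eemmAABb=8 eemmAAbb=8 eemmAaBb=16 eemmAabb=16 eemmaaBb=8 eemmaabb=8
eemmAAbb hits 8/256; gcd=8; 8÷8/256÷8 = 1/32

P(eemmAAbb) = 1/32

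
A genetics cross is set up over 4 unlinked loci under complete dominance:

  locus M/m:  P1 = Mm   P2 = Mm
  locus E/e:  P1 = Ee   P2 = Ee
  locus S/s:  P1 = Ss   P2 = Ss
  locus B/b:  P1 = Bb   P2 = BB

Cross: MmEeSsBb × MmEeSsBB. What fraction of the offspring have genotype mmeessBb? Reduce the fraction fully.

MmEeSsBb gametes: MESB×1, MESb×1, MEsB×1, MEsb×1, MeSB×1, MeSb×1, MesB×1, Mesb×1, mESB×1, mESb×1, mEsB×1, mEsb×1, meSB×1, meSb×1, mesB×1, mesb×1
MmEeSsBB gametes: MESB×2, MEsB×2, MeSB×2, MesB×2, mESB×2, mEsB×2, meSB×2, mesB×2
MmEeSsBb×MmEeSsBB grid (16·16=256): MMEESSBB=2 MMEESSBb=2 MMEESsBB=4 MMEESsBb=4 MMEEssBB=2 MMEEssBb=2 MMEeSSBB=4 MMEeSSBb=4 MMEeSsBB=8 MMEeSsBb=8 MMEessBB=4 MMEessBb=4 MMeeSSBB=2 MMeeSSBb=2 MMeeSsBB=4 MMeeSsBb=4 MMeessBB=2 MMeessBb=2 MmEESSBB=4 MmEESSBb=4 MmEESsBB=8 MmEESsBb=8 MmEEssBB=4 MmEEssBb=4 MmEeSSBB=8 MmEeSSBb=8 MmEeSsBB=16 MmEeSsBb=16 MmEessBB=8 MmEessBb=8 MmeeSSBB=4 MmeeSSBb=4 MmeeSsBB=8 MmeeSsBb=8 MmeessBB=4 MmeessBb=4 mmEESSBB=2 mmEESSBb=2 mmEESsBB=4 mmEESsBb=4 mmEEssBB=2 mmEEssBb=2 mmEeSSBB=4 mmEeSSBb=4 mmEeSsBB=8 mmEeSsBb=8 mmEessBB=4 mmEessBb=4 mmeeSSBB=2 mmeeSSBb=2 mmeeSsBB=4 mmeeSsBb=4 mmeessBB=2 mmeessBb=2
mmeessBb hits 2/256; gcd=2; 2÷2/256÷2 = 1/128

P(mmeessBb) = 1/128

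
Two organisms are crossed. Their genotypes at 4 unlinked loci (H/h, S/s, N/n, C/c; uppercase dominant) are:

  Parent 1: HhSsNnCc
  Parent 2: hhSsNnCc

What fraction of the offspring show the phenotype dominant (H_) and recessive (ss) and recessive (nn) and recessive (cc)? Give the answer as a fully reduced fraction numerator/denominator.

HhSsNnCc gametes: HSNC×1, HSNc×1, HSnC×1, HSnc×1, HsNC×1, HsNc×1, HsnC×1, Hsnc×1, hSNC×1, hSNc×1, hSnC×1, hSnc×1, hsNC×1, hsNc×1, hsnC×1, hsnc×1
hhSsNnCc gametes: hSNC×2, hSNc×2, hSnC×2, hSnc×2, hsNC×2, hsNc×2, hsnC×2, hsnc×2
HhSsNnCc×hhSsNnCc grid (16·16=256): HhSSNNCC=2 HhSSNNCc=4 HhSSNNcc=2 HhSSNnCC=4 HhSSNnCc=8 HhSSNncc=4 HhSSnnCC=2 HhSSnnCc=4 HhSSnncc=2 HhSsNNCC=4 HhSsNNCc=8 HhSsNNcc=4 HhSsNnCC=8 HhSsNnCc=16 HhSsNncc=8 HhSsnnCC=4 HhSsnnCc=8 HhSsnncc=4 HhssNNCC=2 HhssNNCc=4 HhssNNcc=2 HhssNnCC=4 HhssNnCc=8 HhssNncc=4 HhssnnCC=2 HhssnnCc=4 Hhssnncc=2 hhSSNNCC=2 hhSSNNCc=4 hhSSNNcc=2 hhSSNnCC=4 hhSSNnCc=8 hhSSNncc=4 hhSSnnCC=2 hhSSnnCc=4 hhSSnncc=2 hhSsNNCC=4 hhSsNNCc=8 hhSsNNcc=4 hhSsNnCC=8 hhSsNnCc=16 hhSsNncc=8 hhSsnnCC=4 hhSsnnCc=8 hhSsnncc=4 hhssNNCC=2 hhssNNCc=4 hhssNNcc=2 hhssNnCC=4 hhssNnCc=8 hhssNncc=4 hhssnnCC=2 hhssnnCc=4 hhssnncc=2
H_ ss nn cc hits 2/256; gcd=2; 2÷2/256÷2 = 1/128

P(H_ ss nn cc) = 1/128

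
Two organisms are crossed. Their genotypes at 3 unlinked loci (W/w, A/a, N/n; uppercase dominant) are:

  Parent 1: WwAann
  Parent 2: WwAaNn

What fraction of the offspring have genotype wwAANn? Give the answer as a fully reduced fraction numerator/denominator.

P(wwAANn) = 1/32

WwAann gametes: WAn×2, Wan×2, wAn×2, wan×2
WwAaNn gametes: WAN×1, WAn×1, WaN×1, Wan×1, wAN×1, wAn×1, waN×1, wan×1
WwAann×WwAaNn grid (8·8=64): WWAANn=2 WWAAnn=2 WWAaNn=4 WWAann=4 WWaaNn=2 WWaann=2 WwAANn=4 WwAAnn=4 WwAaNn=8 WwAann=8 WwaaNn=4 Wwaann=4 wwAANn=2 wwAAnn=2 wwAaNn=4 wwAann=4 wwaaNn=2 wwaann=2
wwAANn hits 2/64; gcd=2; 2÷2/64÷2 = 1/32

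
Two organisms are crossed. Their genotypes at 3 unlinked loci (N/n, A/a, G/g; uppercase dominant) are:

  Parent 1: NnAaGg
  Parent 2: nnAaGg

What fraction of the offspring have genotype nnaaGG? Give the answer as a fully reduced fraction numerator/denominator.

NnAaGg gametes: NAG×1, NAg×1, NaG×1, Nag×1, nAG×1, nAg×1, naG×1, nag×1
nnAaGg gametes: nAG×2, nAg×2, naG×2, nag×2
NnAaGg×nnAaGg grid (8·8=64): NnAAGG=2 NnAAGg=4 NnAAgg=2 NnAaGG=4 NnAaGg=8 NnAagg=4 NnaaGG=2 NnaaGg=4 Nnaagg=2 nnAAGG=2 nnAAGg=4 nnAAgg=2 nnAaGG=4 nnAaGg=8 nnAagg=4 nnaaGG=2 nnaaGg=4 nnaagg=2
nnaaGG hits 2/64; gcd=2; 2÷2/64÷2 = 1/32

P(nnaaGG) = 1/32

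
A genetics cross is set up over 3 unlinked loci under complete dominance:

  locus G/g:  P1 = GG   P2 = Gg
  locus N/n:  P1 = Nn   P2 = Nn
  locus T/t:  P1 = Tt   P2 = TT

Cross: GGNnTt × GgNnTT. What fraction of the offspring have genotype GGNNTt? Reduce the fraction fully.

P(GGNNTt) = 1/16

GGNnTt gametes: GNT×2, GNt×2, GnT×2, Gnt×2
GgNnTT gametes: GNT×2, GnT×2, gNT×2, gnT×2
GGNnTt×GgNnTT grid (8·8=64): GGNNTT=4 GGNNTt=4 GGNnTT=8 GGNnTt=8 GGnnTT=4 GGnnTt=4 GgNNTT=4 GgNNTt=4 GgNnTT=8 GgNnTt=8 GgnnTT=4 GgnnTt=4
GGNNTt hits 4/64; gcd=4; 4÷4/64÷4 = 1/16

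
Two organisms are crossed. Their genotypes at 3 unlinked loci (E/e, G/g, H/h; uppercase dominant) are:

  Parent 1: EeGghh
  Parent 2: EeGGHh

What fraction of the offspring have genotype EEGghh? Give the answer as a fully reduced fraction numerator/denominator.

EeGghh gametes: EGh×2, Egh×2, eGh×2, egh×2
EeGGHh gametes: EGH×2, EGh×2, eGH×2, eGh×2
EeGghh×EeGGHh grid (8·8=64): EEGGHh=4 EEGGhh=4 EEGgHh=4 EEGghh=4 EeGGHh=8 EeGGhh=8 EeGgHh=8 EeGghh=8 eeGGHh=4 eeGGhh=4 eeGgHh=4 eeGghh=4
EEGghh hits 4/64; gcd=4; 4÷4/64÷4 = 1/16

P(EEGghh) = 1/16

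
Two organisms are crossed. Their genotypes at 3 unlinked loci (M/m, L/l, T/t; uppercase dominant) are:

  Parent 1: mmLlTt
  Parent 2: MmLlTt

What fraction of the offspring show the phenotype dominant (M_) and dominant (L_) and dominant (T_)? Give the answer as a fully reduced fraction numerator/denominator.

mmLlTt gametes: mLT×2, mLt×2, mlT×2, mlt×2
MmLlTt gametes: MLT×1, MLt×1, MlT×1, Mlt×1, mLT×1, mLt×1, mlT×1, mlt×1
mmLlTt×MmLlTt grid (8·8=64): MmLLTT=2 MmLLTt=4 MmLLtt=2 MmLlTT=4 MmLlTt=8 MmLltt=4 MmllTT=2 MmllTt=4 Mmlltt=2 mmLLTT=2 mmLLTt=4 mmLLtt=2 mmLlTT=4 mmLlTt=8 mmLltt=4 mmllTT=2 mmllTt=4 mmlltt=2
M_ L_ T_ hits 18/64; gcd=2; 18÷2/64÷2 = 9/32

P(M_ L_ T_) = 9/32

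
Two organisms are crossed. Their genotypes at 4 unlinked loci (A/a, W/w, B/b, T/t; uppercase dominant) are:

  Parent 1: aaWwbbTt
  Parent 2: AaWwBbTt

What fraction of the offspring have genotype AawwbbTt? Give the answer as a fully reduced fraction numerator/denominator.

P(AawwbbTt) = 1/32

aaWwbbTt gametes: aWbT×4, aWbt×4, awbT×4, awbt×4
AaWwBbTt gametes: AWBT×1, AWBt×1, AWbT×1, AWbt×1, AwBT×1, AwBt×1, AwbT×1, Awbt×1, aWBT×1, aWBt×1, aWbT×1, aWbt×1, awBT×1, awBt×1, awbT×1, awbt×1
aaWwbbTt×AaWwBbTt grid (16·16=256): AaWWBbTT=4 AaWWBbTt=8 AaWWBbtt=4 AaWWbbTT=4 AaWWbbTt=8 AaWWbbtt=4 AaWwBbTT=8 AaWwBbTt=16 AaWwBbtt=8 AaWwbbTT=8 AaWwbbTt=16 AaWwbbtt=8 AawwBbTT=4 AawwBbTt=8 AawwBbtt=4 AawwbbTT=4 AawwbbTt=8 Aawwbbtt=4 aaWWBbTT=4 aaWWBbTt=8 aaWWBbtt=4 aaWWbbTT=4 aaWWbbTt=8 aaWWbbtt=4 aaWwBbTT=8 aaWwBbTt=16 aaWwBbtt=8 aaWwbbTT=8 aaWwbbTt=16 aaWwbbtt=8 aawwBbTT=4 aawwBbTt=8 aawwBbtt=4 aawwbbTT=4 aawwbbTt=8 aawwbbtt=4
AawwbbTt hits 8/256; gcd=8; 8÷8/256÷8 = 1/32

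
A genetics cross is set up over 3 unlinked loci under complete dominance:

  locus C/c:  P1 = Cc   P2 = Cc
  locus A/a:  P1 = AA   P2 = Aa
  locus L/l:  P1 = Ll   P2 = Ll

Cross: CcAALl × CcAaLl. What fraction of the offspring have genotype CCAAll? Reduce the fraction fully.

CcAALl gametes: CAL×2, CAl×2, cAL×2, cAl×2
CcAaLl gametes: CAL×1, CAl×1, CaL×1, Cal×1, cAL×1, cAl×1, caL×1, cal×1
CcAALl×CcAaLl grid (8·8=64): CCAALL=2 CCAALl=4 CCAAll=2 CCAaLL=2 CCAaLl=4 CCAall=2 CcAALL=4 CcAALl=8 CcAAll=4 CcAaLL=4 CcAaLl=8 CcAall=4 ccAALL=2 ccAALl=4 ccAAll=2 ccAaLL=2 ccAaLl=4 ccAall=2
CCAAll hits 2/64; gcd=2; 2÷2/64÷2 = 1/32

P(CCAAll) = 1/32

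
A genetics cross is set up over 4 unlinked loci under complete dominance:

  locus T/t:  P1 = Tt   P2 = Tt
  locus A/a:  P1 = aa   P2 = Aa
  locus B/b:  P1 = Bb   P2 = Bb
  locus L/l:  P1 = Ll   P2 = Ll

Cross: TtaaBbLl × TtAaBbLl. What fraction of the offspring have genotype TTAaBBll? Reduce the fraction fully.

P(TTAaBBll) = 1/128

TtaaBbLl gametes: TaBL×2, TaBl×2, TabL×2, Tabl×2, taBL×2, taBl×2, tabL×2, tabl×2
TtAaBbLl gametes: TABL×1, TABl×1, TAbL×1, TAbl×1, TaBL×1, TaBl×1, TabL×1, Tabl×1, tABL×1, tABl×1, tAbL×1, tAbl×1, taBL×1, taBl×1, tabL×1, tabl×1
TtaaBbLl×TtAaBbLl grid (16·16=256): TTAaBBLL=2 TTAaBBLl=4 TTAaBBll=2 TTAaBbLL=4 TTAaBbLl=8 TTAaBbll=4 TTAabbLL=2 TTAabbLl=4 TTAabbll=2 TTaaBBLL=2 TTaaBBLl=4 TTaaBBll=2 TTaaBbLL=4 TTaaBbLl=8 TTaaBbll=4 TTaabbLL=2 TTaabbLl=4 TTaabbll=2 TtAaBBLL=4 TtAaBBLl=8 TtAaBBll=4 TtAaBbLL=8 TtAaBbLl=16 TtAaBbll=8 TtAabbLL=4 TtAabbLl=8 TtAabbll=4 TtaaBBLL=4 TtaaBBLl=8 TtaaBBll=4 TtaaBbLL=8 TtaaBbLl=16 TtaaBbll=8 TtaabbLL=4 TtaabbLl=8 Ttaabbll=4 ttAaBBLL=2 ttAaBBLl=4 ttAaBBll=2 ttAaBbLL=4 ttAaBbLl=8 ttAaBbll=4 ttAabbLL=2 ttAabbLl=4 ttAabbll=2 ttaaBBLL=2 ttaaBBLl=4 ttaaBBll=2 ttaaBbLL=4 ttaaBbLl=8 ttaaBbll=4 ttaabbLL=2 ttaabbLl=4 ttaabbll=2
TTAaBBll hits 2/256; gcd=2; 2÷2/256÷2 = 1/128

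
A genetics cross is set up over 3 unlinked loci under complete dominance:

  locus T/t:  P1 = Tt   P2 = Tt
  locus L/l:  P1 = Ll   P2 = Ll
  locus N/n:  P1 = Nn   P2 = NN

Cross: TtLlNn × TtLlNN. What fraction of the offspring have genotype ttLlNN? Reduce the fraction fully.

TtLlNn gametes: TLN×1, TLn×1, TlN×1, Tln×1, tLN×1, tLn×1, tlN×1, tln×1
TtLlNN gametes: TLN×2, TlN×2, tLN×2, tlN×2
TtLlNn×TtLlNN grid (8·8=64): TTLLNN=2 TTLLNn=2 TTLlNN=4 TTLlNn=4 TTllNN=2 TTllNn=2 TtLLNN=4 TtLLNn=4 TtLlNN=8 TtLlNn=8 TtllNN=4 TtllNn=4 ttLLNN=2 ttLLNn=2 ttLlNN=4 ttLlNn=4 ttllNN=2 ttllNn=2
ttLlNN hits 4/64; gcd=4; 4÷4/64÷4 = 1/16

P(ttLlNN) = 1/16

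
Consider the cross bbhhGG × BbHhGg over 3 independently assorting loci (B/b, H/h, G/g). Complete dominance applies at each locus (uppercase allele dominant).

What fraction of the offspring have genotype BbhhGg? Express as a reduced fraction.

P(BbhhGg) = 1/8

bbhhGG gametes: bhG×8
BbHhGg gametes: BHG×1, BHg×1, BhG×1, Bhg×1, bHG×1, bHg×1, bhG×1, bhg×1
bbhhGG×BbHhGg grid (8·8=64): BbHhGG=8 BbHhGg=8 BbhhGG=8 BbhhGg=8 bbHhGG=8 bbHhGg=8 bbhhGG=8 bbhhGg=8
BbhhGg hits 8/64; gcd=8; 8÷8/64÷8 = 1/8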